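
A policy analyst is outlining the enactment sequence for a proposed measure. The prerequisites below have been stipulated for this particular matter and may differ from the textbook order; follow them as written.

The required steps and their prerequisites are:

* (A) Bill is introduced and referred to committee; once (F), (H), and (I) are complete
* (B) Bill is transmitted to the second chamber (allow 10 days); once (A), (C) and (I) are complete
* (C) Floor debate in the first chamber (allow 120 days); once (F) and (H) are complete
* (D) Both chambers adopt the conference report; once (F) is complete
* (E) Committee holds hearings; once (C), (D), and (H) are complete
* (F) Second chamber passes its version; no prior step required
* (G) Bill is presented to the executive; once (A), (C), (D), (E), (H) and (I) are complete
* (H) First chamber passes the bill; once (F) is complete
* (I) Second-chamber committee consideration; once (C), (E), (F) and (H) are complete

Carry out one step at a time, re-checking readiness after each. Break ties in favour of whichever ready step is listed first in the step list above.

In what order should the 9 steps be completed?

(F) is the only step with nothing outstanding, so it goes first.
Ready: (D) and (H). (D) is listed earlier → (D).
Next only (H) has its prerequisites met → (H).
Next only (C) has its prerequisites met → (C).
Next only (E) has its prerequisites met → (E).
(I) needed (C), (E), (F) and (H), now all done → (I).
Next only (A) has its prerequisites met → (A).
Now (B) and (G) have their prerequisites met. (B) is listed earlier, so (B) next.
That leaves (G) as the only ready step → (G).

(F) (D) (H) (C) (E) (I) (A) (B) (G)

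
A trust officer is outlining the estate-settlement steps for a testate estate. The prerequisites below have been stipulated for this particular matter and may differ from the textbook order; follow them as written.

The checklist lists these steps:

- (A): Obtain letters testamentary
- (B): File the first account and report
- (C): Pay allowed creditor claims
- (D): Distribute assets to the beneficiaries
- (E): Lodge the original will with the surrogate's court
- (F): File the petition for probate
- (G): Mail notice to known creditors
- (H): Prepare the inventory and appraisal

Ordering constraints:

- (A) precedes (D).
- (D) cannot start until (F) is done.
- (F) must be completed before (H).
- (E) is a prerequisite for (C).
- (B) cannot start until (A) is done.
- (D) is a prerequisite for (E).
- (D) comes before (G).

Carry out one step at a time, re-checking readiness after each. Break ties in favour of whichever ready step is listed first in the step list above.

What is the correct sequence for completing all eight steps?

(A) and (F) have no prerequisites; (A) is listed earlier, so (A) is first.
(B) and (F) are both available; (B) is listed earlier → (B).
Next only (F) has its prerequisites met → (F).
(D) and (H) are both available; (D) is listed earlier → (D).
Now (E), (G) and (H) have their prerequisites met. (E) is listed earlier, so (E) next.
Ready: (C), (G) and (H). (C) is listed earlier → (C).
Ready: (G) and (H). (G) is listed earlier → (G).
(H) needed (F), now all done → (H).

(A) → (B) → (F) → (D) → (E) → (C) → (G) → (H)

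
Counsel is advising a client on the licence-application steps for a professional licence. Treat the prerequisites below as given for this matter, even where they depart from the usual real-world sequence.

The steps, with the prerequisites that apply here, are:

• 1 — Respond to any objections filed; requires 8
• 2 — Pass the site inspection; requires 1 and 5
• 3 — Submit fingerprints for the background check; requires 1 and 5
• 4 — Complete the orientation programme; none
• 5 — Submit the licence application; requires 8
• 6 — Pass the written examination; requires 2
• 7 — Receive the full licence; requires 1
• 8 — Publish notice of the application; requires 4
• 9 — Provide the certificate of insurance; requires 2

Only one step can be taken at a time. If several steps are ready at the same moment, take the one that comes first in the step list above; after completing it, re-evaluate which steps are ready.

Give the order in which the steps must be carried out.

4 is the only step with nothing outstanding, so it goes first.
8 needed 4, now all done → 8.
1 and 5 are both available; 1 is listed earlier → 1.
Now 5 and 7 have their prerequisites met. 5 is listed earlier, so 5 next.
2, 3 and 7 are all available; 2 is listed earlier → 2.
6 and 9 now also ready, so the ready set is {3, 6, 7, 9}; 3 is listed earlier → 3.
Now 6, 7 and 9 have their prerequisites met. 6 is listed earlier, so 6 next.
Ready: 7 and 9. 7 is listed earlier → 7.
9 is the only step now ready → 9.

4 → 8 → 1 → 5 → 2 → 3 → 6 → 7 → 9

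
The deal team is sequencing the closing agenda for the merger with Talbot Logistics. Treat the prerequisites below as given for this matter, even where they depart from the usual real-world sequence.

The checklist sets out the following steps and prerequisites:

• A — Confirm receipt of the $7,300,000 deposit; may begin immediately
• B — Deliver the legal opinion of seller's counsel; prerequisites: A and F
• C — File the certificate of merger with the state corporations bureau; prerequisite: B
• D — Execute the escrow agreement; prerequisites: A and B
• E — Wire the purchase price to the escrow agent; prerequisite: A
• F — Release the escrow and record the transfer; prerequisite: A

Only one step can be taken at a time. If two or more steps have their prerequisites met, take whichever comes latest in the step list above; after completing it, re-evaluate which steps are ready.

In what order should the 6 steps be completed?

Only A has no prerequisites, so it is first.
Now F and E have their prerequisites met. F is listed later, so F next.
E and B are both available; E is listed later → E.
B needed F and A, now all done → B.
D and C are both available; D is listed later → D.
That leaves C as the only ready step → C.

A, F, E, B, D, C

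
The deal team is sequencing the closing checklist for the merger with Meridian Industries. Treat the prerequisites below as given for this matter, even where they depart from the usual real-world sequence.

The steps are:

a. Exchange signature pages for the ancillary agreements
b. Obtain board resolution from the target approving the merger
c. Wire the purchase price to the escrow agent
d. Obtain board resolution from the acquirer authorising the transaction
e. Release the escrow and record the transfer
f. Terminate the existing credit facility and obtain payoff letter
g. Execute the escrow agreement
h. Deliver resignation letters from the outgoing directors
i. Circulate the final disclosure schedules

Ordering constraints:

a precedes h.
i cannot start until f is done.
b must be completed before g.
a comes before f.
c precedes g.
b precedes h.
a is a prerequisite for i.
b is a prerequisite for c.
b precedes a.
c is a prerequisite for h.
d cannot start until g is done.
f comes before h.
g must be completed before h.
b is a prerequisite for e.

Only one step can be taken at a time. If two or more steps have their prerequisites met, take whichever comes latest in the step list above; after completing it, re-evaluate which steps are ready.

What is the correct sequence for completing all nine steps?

b, e, c, g, d, a, f, i, h

Only b has no prerequisites, so it is first.
Now e, c and a have their prerequisites met. e is listed later, so e next.
Now c and a have their prerequisites met. c is listed later, so c next.
g now also ready, so the ready set is {g, a}; g is listed later → g.
d and a are both available; d is listed later → d.
a needed b, now all done → a.
f needed a, now all done → f.
Ready: i and h. i is listed later → i.
That leaves h as the only ready step → h.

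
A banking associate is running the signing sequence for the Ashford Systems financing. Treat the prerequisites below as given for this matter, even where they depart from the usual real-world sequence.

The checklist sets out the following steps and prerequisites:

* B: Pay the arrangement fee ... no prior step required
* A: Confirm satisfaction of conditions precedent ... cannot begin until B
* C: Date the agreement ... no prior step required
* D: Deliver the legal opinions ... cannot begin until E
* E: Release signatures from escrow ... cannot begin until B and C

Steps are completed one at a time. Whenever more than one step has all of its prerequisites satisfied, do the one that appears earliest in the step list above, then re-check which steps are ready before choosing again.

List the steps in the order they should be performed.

B → A → C → E → D

B and C have no prerequisites; B is listed earlier, so B is first.
A now also ready, so the ready set is {A, C}; A is listed earlier → A.
That leaves C as the only ready step → C.
E is the only step now ready → E.
D needed E, now all done → D.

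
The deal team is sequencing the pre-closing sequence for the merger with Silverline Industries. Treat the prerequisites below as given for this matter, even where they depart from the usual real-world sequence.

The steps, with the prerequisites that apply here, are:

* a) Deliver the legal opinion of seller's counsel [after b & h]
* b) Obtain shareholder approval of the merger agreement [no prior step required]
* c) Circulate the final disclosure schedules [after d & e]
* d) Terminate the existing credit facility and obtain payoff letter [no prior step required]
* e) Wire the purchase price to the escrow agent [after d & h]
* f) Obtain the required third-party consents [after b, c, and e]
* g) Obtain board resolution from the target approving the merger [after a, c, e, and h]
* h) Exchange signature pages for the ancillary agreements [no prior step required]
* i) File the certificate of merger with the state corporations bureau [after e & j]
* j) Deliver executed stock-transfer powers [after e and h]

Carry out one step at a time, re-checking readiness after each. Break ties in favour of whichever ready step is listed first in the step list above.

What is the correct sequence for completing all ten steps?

b, d and h have no prerequisites; b is listed earlier, so b is first.
d and h are both available; d is listed earlier → d.
Next only h has its prerequisites met → h.
a and e are both available; a is listed earlier → a.
e needed d and h, now all done → e.
Ready: c and j. c is listed earlier → c.
Ready: f, g and j. f is listed earlier → f.
Now g and j have their prerequisites met. g is listed earlier, so g next.
That leaves j as the only ready step → j.
i needed e and j, now all done → i.

b, d, h, a, e, c, f, g, j, i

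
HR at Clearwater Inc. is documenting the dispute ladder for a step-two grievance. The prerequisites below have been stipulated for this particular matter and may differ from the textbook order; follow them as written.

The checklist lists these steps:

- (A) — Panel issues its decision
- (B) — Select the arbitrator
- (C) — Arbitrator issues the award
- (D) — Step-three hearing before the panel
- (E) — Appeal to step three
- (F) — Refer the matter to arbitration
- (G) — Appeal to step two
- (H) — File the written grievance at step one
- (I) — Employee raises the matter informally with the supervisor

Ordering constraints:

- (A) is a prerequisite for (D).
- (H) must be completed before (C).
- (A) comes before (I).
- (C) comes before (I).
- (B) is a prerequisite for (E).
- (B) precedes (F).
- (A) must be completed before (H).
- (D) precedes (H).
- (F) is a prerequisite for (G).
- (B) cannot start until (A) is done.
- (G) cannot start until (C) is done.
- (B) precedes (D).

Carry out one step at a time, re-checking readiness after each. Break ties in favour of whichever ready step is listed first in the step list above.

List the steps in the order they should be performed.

(A) is the only step with nothing outstanding, so it goes first.
That leaves (B) as the only ready step → (B).
Ready: (D), (E) and (F). (D) is listed earlier → (D).
(E), (F) and (H) are all available; (E) is listed earlier → (E).
Now (F) and (H) have their prerequisites met. (F) is listed earlier, so (F) next.
(H) is the only step now ready → (H).
(C) is the only step now ready → (C).
(G) and (I) are both available; (G) is listed earlier → (G).
(I) needed (A) and (C), now all done → (I).

(A), (B), (D), (E), (F), (H), (C), (G), (I)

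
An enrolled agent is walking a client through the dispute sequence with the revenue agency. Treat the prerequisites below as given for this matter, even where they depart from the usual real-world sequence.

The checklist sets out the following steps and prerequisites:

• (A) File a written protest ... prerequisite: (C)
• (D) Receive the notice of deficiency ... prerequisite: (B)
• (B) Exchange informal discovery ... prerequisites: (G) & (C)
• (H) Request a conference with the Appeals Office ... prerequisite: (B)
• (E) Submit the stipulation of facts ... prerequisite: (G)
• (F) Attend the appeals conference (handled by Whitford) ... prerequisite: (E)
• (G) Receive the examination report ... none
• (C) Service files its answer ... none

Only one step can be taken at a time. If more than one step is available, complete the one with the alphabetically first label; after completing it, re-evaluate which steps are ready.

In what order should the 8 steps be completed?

(C) (A) (G) (B) (D) (E) (F) (H)

(C) and (G) have no prerequisites; (C) has the earlier label, so (C) is first.
Now (A) and (G) have their prerequisites met. (A) has the earlier label, so (A) next.
(G) is the only step now ready → (G).
(B) and (E) are both available; (B) has the earlier label → (B).
(D) and (H) now also ready, so the ready set is {(D), (E), (H)}; (D) has the earlier label → (D).
Now (E) and (H) have their prerequisites met. (E) has the earlier label, so (E) next.
(F) now also ready, so the ready set is {(F), (H)}; (F) has the earlier label → (F).
That leaves (H) as the only ready step → (H).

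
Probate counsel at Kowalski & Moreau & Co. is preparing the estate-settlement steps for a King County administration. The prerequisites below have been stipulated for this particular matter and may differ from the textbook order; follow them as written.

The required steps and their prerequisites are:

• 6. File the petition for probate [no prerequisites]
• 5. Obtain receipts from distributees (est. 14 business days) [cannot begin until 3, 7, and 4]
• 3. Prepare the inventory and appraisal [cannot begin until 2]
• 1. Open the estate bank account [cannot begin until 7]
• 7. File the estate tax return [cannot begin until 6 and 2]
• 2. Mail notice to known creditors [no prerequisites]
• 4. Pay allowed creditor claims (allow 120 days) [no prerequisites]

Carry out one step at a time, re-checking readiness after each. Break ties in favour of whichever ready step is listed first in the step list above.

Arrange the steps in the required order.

6 → 2 → 3 → 7 → 1 → 4 → 5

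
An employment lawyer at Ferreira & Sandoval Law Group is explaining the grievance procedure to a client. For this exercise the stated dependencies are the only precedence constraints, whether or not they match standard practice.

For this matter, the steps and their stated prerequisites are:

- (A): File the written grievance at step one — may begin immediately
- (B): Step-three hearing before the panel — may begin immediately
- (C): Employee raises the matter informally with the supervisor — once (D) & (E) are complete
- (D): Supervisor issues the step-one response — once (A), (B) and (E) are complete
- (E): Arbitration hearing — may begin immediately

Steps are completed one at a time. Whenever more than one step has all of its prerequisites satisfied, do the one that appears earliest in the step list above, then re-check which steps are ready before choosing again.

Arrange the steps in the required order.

(A), (B) and (E) have no prerequisites; (A) is listed earlier, so (A) is first.
Now (B) and (E) have their prerequisites met. (B) is listed earlier, so (B) next.
(E) is the only step now ready → (E).
That leaves (D) as the only ready step → (D).
That leaves (C) as the only ready step → (C).

(A) (B) (E) (D) (C)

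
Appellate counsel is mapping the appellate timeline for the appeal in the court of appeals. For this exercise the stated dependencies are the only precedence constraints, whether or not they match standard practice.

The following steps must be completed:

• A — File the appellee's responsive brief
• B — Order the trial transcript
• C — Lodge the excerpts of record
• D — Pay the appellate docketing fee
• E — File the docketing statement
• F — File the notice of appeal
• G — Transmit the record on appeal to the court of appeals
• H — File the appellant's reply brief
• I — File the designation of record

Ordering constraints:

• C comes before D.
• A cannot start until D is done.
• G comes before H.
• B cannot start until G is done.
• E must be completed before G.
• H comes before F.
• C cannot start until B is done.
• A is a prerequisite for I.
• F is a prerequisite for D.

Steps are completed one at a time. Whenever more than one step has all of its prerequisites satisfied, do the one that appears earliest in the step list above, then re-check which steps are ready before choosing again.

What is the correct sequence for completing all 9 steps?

Only E has no prerequisites, so it is first.
G is the only step now ready → G.
B and H are both available; B is listed earlier → B.
C now also ready, so the ready set is {C, H}; C is listed earlier → C.
H needed G, now all done → H.
F is the only step now ready → F.
D needed C and F, now all done → D.
A needed D, now all done → A.
Next only I has its prerequisites met → I.

E, G, B, C, H, F, D, A, I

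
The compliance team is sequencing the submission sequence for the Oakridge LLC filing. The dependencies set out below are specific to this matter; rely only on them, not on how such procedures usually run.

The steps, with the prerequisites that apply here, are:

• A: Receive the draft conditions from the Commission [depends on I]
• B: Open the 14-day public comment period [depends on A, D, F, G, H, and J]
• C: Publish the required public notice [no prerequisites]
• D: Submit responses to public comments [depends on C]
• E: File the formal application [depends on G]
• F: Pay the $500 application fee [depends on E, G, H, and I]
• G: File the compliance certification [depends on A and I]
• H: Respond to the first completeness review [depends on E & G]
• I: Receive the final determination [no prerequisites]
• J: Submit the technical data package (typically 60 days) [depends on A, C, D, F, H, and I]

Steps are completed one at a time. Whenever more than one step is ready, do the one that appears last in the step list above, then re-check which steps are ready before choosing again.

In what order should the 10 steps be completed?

I, C, D, A, G, E, H, F, J, B

I and C have no prerequisites; I is listed later, so I is first.
Now C and A have their prerequisites met. C is listed later, so C next.
D now also ready, so the ready set is {D, A}; D is listed later → D.
A needed I, now all done → A.
G needed I and A, now all done → G.
E needed G, now all done → E.
H is the only step now ready → H.
That leaves F as the only ready step → F.
Next only J has its prerequisites met → J.
B is the only step now ready → B.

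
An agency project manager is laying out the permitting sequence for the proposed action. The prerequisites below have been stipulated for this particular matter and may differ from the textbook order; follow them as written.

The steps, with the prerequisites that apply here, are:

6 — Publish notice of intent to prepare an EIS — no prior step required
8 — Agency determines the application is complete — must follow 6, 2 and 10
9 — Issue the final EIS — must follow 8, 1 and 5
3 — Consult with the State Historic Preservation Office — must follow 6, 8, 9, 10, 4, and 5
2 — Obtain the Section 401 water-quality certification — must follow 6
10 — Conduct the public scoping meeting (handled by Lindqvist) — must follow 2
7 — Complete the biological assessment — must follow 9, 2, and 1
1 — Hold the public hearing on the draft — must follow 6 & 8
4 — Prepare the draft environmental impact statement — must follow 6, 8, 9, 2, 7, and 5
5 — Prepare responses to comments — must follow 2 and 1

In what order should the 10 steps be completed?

6 is the only step with nothing outstanding, so it goes first.
That leaves 2 as the only ready step → 2.
Next only 10 has its prerequisites met → 10.
8 needed 6, 2 and 10, now all done → 8.
1 is the only step now ready → 1.
5 needed 2 and 1, now all done → 5.
Next only 9 has its prerequisites met → 9.
Next only 7 has its prerequisites met → 7.
Next only 4 has its prerequisites met → 4.
That leaves 3 as the only ready step → 3.

6 2 10 8 1 5 9 7 4 3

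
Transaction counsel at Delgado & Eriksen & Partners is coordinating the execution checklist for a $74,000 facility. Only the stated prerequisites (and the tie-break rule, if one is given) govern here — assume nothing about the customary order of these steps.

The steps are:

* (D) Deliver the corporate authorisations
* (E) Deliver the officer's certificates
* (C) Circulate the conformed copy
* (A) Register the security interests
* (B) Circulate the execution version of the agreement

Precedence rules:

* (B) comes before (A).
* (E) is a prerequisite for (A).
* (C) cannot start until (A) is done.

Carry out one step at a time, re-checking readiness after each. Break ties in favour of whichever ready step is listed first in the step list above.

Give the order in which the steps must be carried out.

Nothing is required for (D), (E) and (B). (D) is listed earlier → (D) first.
Ready: (E) and (B). (E) is listed earlier → (E).
Next only (B) has its prerequisites met → (B).
That leaves (A) as the only ready step → (A).
That leaves (C) as the only ready step → (C).

(D) (E) (B) (A) (C)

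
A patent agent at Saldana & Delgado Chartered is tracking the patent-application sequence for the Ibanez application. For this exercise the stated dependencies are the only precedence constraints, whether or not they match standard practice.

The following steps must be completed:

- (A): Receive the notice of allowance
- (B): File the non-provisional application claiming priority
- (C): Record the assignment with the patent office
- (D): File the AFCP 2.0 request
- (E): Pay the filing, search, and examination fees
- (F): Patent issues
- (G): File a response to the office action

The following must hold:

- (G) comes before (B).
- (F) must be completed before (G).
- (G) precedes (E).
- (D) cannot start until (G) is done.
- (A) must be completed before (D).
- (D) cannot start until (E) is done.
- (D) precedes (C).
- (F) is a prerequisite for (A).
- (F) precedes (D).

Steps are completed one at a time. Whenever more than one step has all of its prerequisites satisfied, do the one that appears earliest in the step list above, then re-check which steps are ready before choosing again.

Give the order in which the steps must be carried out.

Only (F) has no prerequisites, so it is first.
Now (A) and (G) have their prerequisites met. (A) is listed earlier, so (A) next.
(G) is the only step now ready → (G).
Now (B) and (E) have their prerequisites met. (B) is listed earlier, so (B) next.
Next only (E) has its prerequisites met → (E).
Next only (D) has its prerequisites met → (D).
That leaves (C) as the only ready step → (C).

(F), (A), (G), (B), (E), (D), (C)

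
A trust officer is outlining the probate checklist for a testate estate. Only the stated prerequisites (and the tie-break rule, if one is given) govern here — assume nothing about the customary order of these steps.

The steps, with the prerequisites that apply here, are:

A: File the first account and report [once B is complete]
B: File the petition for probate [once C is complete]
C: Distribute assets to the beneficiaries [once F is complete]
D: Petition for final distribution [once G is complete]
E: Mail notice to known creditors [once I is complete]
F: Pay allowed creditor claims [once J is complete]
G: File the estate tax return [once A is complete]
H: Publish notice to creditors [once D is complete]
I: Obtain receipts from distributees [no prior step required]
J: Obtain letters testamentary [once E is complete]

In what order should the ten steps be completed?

I → E → J → F → C → B → A → G → D → H

I has no prerequisites → I first.
Next only E has its prerequisites met → E.
J needed E, now all done → J.
Next only F has its prerequisites met → F.
Next only C has its prerequisites met → C.
B needed C, now all done → B.
A needed B, now all done → A.
G is the only step now ready → G.
D needed G, now all done → D.
H needed D, now all done → H.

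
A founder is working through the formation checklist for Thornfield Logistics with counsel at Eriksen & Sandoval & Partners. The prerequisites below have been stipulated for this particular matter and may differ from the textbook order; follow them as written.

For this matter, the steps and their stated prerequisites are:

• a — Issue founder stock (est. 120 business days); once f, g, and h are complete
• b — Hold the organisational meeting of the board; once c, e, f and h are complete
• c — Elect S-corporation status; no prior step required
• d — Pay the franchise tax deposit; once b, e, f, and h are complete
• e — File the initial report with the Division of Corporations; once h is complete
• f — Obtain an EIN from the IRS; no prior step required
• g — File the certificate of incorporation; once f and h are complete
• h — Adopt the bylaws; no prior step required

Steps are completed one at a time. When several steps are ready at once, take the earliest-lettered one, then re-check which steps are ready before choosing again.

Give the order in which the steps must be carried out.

c, f, h, e, b, d, g, a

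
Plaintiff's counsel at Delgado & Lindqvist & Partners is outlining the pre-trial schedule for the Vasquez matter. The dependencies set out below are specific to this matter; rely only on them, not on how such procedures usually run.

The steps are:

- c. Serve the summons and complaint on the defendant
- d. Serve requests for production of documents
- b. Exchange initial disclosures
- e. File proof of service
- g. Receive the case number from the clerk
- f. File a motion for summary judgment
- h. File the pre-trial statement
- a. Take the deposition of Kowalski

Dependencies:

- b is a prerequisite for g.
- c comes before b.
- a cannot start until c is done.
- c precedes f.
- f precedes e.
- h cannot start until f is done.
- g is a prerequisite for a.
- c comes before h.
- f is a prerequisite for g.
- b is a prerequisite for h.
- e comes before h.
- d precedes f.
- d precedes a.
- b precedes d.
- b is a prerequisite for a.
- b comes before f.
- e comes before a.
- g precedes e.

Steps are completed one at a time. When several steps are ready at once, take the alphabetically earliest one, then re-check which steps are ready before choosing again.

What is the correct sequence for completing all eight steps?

c b d f g e a h

c is the only step with nothing outstanding, so it goes first.
b is the only step now ready → b.
Next only d has its prerequisites met → d.
f needed b, c and d, now all done → f.
g needed b and f, now all done → g.
e needed f and g, now all done → e.
Ready: a and h. a has the earlier label → a.
h needed b, c, e and f, now all done → h.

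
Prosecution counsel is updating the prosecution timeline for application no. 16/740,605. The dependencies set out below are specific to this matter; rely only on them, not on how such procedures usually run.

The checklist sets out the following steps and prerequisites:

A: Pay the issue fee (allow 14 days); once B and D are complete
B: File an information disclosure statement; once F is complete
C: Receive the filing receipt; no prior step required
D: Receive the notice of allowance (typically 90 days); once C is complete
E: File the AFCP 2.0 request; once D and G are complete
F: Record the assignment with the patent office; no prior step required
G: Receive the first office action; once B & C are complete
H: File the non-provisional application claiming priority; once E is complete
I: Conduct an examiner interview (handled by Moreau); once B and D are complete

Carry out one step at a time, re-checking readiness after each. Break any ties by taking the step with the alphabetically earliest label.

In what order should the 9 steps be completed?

C, D, F, B, A, G, E, H, I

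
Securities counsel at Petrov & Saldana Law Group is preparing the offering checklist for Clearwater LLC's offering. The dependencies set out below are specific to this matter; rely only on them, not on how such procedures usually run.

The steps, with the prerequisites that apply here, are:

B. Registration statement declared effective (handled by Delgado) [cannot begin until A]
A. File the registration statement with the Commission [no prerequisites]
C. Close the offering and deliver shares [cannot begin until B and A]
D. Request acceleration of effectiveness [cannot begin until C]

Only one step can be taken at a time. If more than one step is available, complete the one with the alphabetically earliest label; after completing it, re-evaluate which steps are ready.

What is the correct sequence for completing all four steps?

A is the only step with nothing outstanding, so it goes first.
B needed A, now all done → B.
C is the only step now ready → C.
D needed C, now all done → D.

A, B, C, D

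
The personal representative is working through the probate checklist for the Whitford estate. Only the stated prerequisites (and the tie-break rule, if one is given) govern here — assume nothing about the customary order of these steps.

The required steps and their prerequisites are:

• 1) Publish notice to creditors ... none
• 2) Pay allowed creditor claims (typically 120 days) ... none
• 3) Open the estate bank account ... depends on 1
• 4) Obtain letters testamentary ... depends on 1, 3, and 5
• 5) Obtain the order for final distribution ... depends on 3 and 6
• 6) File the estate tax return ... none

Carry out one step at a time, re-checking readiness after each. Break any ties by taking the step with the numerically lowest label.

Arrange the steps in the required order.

Nothing is required for 1, 2 and 6. 1 has the earlier label → 1 first.
3 now also ready, so the ready set is {2, 3, 6}; 2 has the earlier label → 2.
3 and 6 are both available; 3 has the earlier label → 3.
Next only 6 has its prerequisites met → 6.
5 is the only step now ready → 5.
That leaves 4 as the only ready step → 4.

1 2 3 6 5 4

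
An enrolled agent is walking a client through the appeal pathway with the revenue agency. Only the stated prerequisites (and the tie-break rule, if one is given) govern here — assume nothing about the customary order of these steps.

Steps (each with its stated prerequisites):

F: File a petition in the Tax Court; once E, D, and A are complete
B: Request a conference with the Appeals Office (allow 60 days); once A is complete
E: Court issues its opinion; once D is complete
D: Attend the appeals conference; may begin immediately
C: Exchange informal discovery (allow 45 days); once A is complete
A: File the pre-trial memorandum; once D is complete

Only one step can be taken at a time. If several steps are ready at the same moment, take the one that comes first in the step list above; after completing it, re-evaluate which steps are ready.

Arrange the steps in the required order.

D, E, A, F, B, C

Only D has no prerequisites, so it is first.
E and A are both available; E is listed earlier → E.
A needed D, now all done → A.
Now F, B and C have their prerequisites met. F is listed earlier, so F next.
Now B and C have their prerequisites met. B is listed earlier, so B next.
Next only C has its prerequisites met → C.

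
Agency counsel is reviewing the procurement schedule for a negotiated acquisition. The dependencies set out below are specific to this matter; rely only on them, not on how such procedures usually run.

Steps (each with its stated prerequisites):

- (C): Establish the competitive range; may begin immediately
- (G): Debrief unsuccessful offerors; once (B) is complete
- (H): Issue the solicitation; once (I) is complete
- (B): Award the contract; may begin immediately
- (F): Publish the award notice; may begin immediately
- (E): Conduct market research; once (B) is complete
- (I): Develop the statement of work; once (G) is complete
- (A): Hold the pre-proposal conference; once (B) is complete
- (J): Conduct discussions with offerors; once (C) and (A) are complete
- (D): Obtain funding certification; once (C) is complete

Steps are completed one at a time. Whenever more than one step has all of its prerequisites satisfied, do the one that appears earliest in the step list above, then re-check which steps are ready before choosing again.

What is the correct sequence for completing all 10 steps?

(C), (B), (G), (F), (E), (I), (H), (A), (J), (D)

Nothing is required for (C), (B) and (F). (C) is listed earlier → (C) first.
(B), (F) and (D) are all available; (B) is listed earlier → (B).
(G), (E) and (A) now also ready, so the ready set is {(G), (F), (E), (A), (D)}; (G) is listed earlier → (G).
(F), (E), (I), (A) and (D) are all available; (F) is listed earlier → (F).
(E), (I), (A) and (D) are all available; (E) is listed earlier → (E).
Ready: (I), (A) and (D). (I) is listed earlier → (I).
(H) now also ready, so the ready set is {(H), (A), (D)}; (H) is listed earlier → (H).
(A) and (D) are both available; (A) is listed earlier → (A).
(J) now also ready, so the ready set is {(J), (D)}; (J) is listed earlier → (J).
(D) needed (C), now all done → (D).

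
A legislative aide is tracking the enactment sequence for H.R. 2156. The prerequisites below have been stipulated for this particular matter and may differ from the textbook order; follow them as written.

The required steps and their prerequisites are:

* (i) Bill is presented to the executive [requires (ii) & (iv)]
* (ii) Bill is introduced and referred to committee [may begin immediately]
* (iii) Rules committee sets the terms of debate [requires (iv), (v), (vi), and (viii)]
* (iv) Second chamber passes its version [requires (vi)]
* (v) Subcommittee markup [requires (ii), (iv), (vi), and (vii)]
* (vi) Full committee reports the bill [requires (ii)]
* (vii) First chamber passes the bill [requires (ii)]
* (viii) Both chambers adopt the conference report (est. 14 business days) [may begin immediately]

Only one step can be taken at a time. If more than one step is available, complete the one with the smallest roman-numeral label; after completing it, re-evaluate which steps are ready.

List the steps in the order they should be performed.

Nothing is required for (ii) and (viii). (ii) has the earlier label → (ii) first.
(vi) and (vii) now also ready, so the ready set is {(vi), (vii), (viii)}; (vi) has the earlier label → (vi).
(iv) now also ready, so the ready set is {(iv), (vii), (viii)}; (iv) has the earlier label → (iv).
(i) now also ready, so the ready set is {(i), (vii), (viii)}; (i) has the earlier label → (i).
Ready: (vii) and (viii). (vii) has the earlier label → (vii).
(v) and (viii) are both available; (v) has the earlier label → (v).
Next only (viii) has its prerequisites met → (viii).
Next only (iii) has its prerequisites met → (iii).

(ii), (vi), (iv), (i), (vii), (v), (viii), (iii)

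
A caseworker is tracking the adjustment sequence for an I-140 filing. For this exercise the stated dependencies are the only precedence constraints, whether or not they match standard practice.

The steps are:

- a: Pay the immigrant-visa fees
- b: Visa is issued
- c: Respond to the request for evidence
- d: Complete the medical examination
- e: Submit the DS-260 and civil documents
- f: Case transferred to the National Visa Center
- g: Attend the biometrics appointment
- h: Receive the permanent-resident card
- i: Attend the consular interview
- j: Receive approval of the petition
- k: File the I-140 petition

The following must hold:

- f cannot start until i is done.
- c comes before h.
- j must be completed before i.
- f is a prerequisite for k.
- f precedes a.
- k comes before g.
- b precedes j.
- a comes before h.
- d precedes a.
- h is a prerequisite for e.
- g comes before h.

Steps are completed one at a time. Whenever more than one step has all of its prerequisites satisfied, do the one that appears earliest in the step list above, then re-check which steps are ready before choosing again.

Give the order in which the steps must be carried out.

b c d j i f a k g h e

Nothing is required for b, c and d. b is listed earlier → b first.
c, d and j are all available; c is listed earlier → c.
Now d and j have their prerequisites met. d is listed earlier, so d next.
j is the only step now ready → j.
i is the only step now ready → i.
That leaves f as the only ready step → f.
a and k are both available; a is listed earlier → a.
Next only k has its prerequisites met → k.
g needed k, now all done → g.
h is the only step now ready → h.
That leaves e as the only ready step → e.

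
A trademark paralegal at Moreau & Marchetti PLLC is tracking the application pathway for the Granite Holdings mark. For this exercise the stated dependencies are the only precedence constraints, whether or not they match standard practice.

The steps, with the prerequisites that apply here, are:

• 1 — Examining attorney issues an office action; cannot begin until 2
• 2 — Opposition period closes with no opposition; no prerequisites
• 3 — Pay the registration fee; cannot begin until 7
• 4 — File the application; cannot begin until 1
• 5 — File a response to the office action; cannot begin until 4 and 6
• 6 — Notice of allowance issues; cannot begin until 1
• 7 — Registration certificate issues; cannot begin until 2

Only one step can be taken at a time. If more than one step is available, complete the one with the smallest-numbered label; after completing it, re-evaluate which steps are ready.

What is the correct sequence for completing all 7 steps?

2, 1, 4, 6, 5, 7, 3

2 has no prerequisites → 2 first.
Ready: 1 and 7. 1 has the earlier label → 1.
Ready: 4, 6 and 7. 4 has the earlier label → 4.
Now 6 and 7 have their prerequisites met. 6 has the earlier label, so 6 next.
5 now also ready, so the ready set is {5, 7}; 5 has the earlier label → 5.
7 is the only step now ready → 7.
That leaves 3 as the only ready step → 3.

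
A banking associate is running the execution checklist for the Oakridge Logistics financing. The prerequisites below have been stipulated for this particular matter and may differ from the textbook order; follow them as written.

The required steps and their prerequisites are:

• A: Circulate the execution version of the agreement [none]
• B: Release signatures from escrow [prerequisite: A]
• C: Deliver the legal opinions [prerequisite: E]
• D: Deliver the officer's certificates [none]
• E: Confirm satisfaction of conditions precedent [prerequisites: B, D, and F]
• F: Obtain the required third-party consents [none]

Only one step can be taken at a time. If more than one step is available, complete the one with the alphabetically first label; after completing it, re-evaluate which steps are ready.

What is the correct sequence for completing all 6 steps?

A, B, D, F, E, C

A, D and F have no prerequisites; A has the earlier label, so A is first.
B now also ready, so the ready set is {B, D, F}; B has the earlier label → B.
D and F are both available; D has the earlier label → D.
Next only F has its prerequisites met → F.
E needed B, D and F, now all done → E.
C needed E, now all done → C.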